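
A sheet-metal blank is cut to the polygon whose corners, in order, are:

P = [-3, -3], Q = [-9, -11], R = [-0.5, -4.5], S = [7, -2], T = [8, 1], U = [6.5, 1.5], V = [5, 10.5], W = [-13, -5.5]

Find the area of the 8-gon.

147.125

Apply the shoelace (surveyor's) formula: 2A = Σ (x_i·y_{i+1} − x_{i+1}·y_i), indices taken mod 8.
Σ = (6) + (35) + (32.5) + (23) + (5.5) + (60.75) + (109) + (22.5) = 294.25
Area = |Σ|/2 = 147.125.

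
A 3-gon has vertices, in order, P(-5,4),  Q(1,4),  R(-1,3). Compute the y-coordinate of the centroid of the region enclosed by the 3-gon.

11/3

Apply the shoelace (surveyor's) formula. First the cross-terms c_i = x_i·y_{i+1} − x_{i+1}·y_i:
  -24, 7, 11  ⇒  2A = -6, A = -3.
Then Σ (y_i + y_{i+1})·c_i = -66, so ȳ = -66 / (6·(-3)) = 11/3.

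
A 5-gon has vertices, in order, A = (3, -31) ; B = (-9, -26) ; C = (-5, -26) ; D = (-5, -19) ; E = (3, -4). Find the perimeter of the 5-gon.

|AB| = √((-12)² + (5)²) = √169 = 13
|BC| = √((4)² + (0)²) = √16 = 4
|CD| = √((0)² + (7)²) = √49 = 7
|DE| = √((8)² + (15)²) = √289 = 17
|EA| = √((0)² + (-27)²) = √729 = 27
Perimeter = 13 + 4 + 7 + 17 + 27 = 68.

68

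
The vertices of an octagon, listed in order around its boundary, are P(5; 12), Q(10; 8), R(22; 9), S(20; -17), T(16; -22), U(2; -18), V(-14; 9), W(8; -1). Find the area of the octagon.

661.5

Apply the surveyor's formula: 2A = Σ (x_i·y_{i+1} − x_{i+1}·y_i), indices taken mod 8.
Cross-terms: -80, -86, -554, -168, -244, -234, -58, 101  ⇒  Σ = -1323
Area = |Σ|/2 = 661.5.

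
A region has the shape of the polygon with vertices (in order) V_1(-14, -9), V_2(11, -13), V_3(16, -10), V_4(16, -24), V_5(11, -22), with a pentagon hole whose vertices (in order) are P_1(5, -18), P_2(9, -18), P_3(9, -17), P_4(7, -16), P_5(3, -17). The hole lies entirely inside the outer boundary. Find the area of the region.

Outer boundary:
Apply the shoelace (surveyor's) formula: 2A = Σ (x_i·y_{i+1} − x_{i+1}·y_i), indices taken mod 5.
Cross-terms: 281, 98, -224, -88, -407  ⇒  Σ = -340
Area = |Σ|/2 = 170.
Hole:
Apply the shoelace formula: 2A = Σ (x_i·y_{i+1} − x_{i+1}·y_i), indices taken mod 5.
Σ = (72) + (9) + (-25) + (-71) + (31) = 16
Area = |Σ|/2 = 8.
Net area = 170 − 8 = 162.

162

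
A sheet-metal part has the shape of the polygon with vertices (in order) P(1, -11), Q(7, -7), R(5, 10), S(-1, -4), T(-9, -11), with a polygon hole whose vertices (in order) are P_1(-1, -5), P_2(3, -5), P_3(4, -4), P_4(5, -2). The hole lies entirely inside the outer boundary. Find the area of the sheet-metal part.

118.5

Outer boundary:
Apply the shoelace (surveyor's) formula: 2A = Σ (x_i·y_{i+1} − x_{i+1}·y_i), indices taken mod 5.
P→Q: (1)(-7) − (7)(-11) = 70
Q→R: (7)(10) − (5)(-7) = 105
R→S: (5)(-4) − (-1)(10) = -10
S→T: (-1)(-11) − (-9)(-4) = -25
T→P: (-9)(-11) − (1)(-11) = 110
Σ = 250
Area = |Σ|/2 = 125.
Hole:
Cross-terms: 20, 8, 12, -27  ⇒  Σ = 13
Area = |Σ|/2 = 6.5.
Net area = 125 − 6.5 = 118.5.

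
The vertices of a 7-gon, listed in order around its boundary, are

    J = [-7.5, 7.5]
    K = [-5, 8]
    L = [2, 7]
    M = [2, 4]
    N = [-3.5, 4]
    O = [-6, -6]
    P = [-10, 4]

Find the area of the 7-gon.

Cross-terms: -22.5, -51, -6, 22, 45, -84, -45  ⇒  Σ = -141.5
Area = |Σ|/2 = 70.75.

70.75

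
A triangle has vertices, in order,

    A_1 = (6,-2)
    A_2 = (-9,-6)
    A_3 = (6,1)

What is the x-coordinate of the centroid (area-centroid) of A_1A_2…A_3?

1

Apply Gauss's area formula. First the cross-terms c_i = x_i·y_{i+1} − x_{i+1}·y_i:
  -54, 27, -18  ⇒  2A = -45, A = -22.5.
Then Σ (x_i + x_{i+1})·c_i = -135, so x̄ = -135 / (6·(-22.5)) = 1.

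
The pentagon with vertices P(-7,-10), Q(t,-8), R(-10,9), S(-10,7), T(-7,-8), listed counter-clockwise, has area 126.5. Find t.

6

Write out the shoelace sum; only the two edges meeting at Q involve t:
2·Area = [((-7)·(-8) − t·(-10)) + (t·9 − (-10)·(-8))] + 163
       = 19·t + 139 = 253
⇒ t = 6.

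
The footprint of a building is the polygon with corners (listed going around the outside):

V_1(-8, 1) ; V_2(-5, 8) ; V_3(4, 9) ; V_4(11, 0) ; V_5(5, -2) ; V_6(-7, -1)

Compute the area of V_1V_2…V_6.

Apply the shoelace (surveyor's) formula: 2A = Σ (x_i·y_{i+1} − x_{i+1}·y_i), indices taken mod 6.
Cross-terms: -59, -77, -99, -22, -19, -15  ⇒  Σ = -291
Area = |Σ|/2 = 145.5.

145.5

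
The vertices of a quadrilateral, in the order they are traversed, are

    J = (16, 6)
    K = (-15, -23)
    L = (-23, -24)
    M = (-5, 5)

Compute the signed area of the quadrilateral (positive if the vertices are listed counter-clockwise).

Apply Gauss's area formula: 2A = Σ (x_i·y_{i+1} − x_{i+1}·y_i), indices taken mod 4.
J→K: (16)(-23) − (-15)(6) = -278
K→L: (-15)(-24) − (-23)(-23) = -169
L→M: (-23)(5) − (-5)(-24) = -235
M→J: (-5)(6) − (16)(5) = -110
Σ = -792
Signed area = Σ/2 = -396 (negative ⇒ clockwise traversal).

-396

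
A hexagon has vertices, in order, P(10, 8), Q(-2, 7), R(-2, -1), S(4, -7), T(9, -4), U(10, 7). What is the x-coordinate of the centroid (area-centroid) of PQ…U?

Apply the shoelace formula. First the cross-terms c_i = x_i·y_{i+1} − x_{i+1}·y_i:
  86, 16, 18, 47, 103, 10  ⇒  2A = 280, A = 140.
Then Σ (x_i + x_{i+1})·c_i = 3428, so x̄ = 3428 / (6·140) = 857/210.

857/210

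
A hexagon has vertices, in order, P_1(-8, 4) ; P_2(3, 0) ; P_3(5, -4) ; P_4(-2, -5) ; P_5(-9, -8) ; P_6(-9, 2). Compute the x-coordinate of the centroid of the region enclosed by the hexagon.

-536/147

Apply the shoelace (surveyor's) formula. First the cross-terms c_i = x_i·y_{i+1} − x_{i+1}·y_i:
  -12, -12, -33, -29, -90, -20  ⇒  2A = -196, A = -98.
Then Σ (x_i + x_{i+1})·c_i = 2144, so x̄ = 2144 / (6·(-98)) = -536/147.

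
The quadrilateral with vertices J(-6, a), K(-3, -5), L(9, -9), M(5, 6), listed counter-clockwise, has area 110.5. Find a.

-2

The doubled signed area Σ (x_i y_{i+1} − x_{i+1} y_i) is linear in a.
With a=0 it equals 237; the coefficient of a is 8 (from the two edges through J).
So 8·a + 237 = 2·110.5 = 221 ⇒ a = -2.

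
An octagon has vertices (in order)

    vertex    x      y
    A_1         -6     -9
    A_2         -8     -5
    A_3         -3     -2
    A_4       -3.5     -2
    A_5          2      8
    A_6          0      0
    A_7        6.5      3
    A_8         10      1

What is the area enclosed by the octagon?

86.75

A_1→A_2: (-6)(-5) − (-8)(-9) = -42
A_2→A_3: (-8)(-2) − (-3)(-5) = 1
A_3→A_4: (-3)(-2) − (-3.5)(-2) = -1
A_4→A_5: (-3.5)(8) − (2)(-2) = -24
A_5→A_6: (2)(0) − (0)(8) = 0
A_6→A_7: (0)(3) − (6.5)(0) = 0
A_7→A_8: (6.5)(1) − (10)(3) = -23.5
A_8→A_1: (10)(-9) − (-6)(1) = -84
Σ = -173.5
Area = |Σ|/2 = 86.75.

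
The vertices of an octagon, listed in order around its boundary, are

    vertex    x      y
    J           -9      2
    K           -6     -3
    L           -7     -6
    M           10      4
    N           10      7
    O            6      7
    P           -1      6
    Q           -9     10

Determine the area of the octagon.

J→K: (-9)(-3) − (-6)(2) = 39
K→L: (-6)(-6) − (-7)(-3) = 15
L→M: (-7)(4) − (10)(-6) = 32
M→N: (10)(7) − (10)(4) = 30
N→O: (10)(7) − (6)(7) = 28
O→P: (6)(6) − (-1)(7) = 43
P→Q: (-1)(10) − (-9)(6) = 44
Q→J: (-9)(2) − (-9)(10) = 72
Σ = 303
Area = |Σ|/2 = 151.5.

151.5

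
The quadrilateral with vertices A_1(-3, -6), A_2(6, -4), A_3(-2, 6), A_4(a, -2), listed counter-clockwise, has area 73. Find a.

The doubled signed area Σ (x_i y_{i+1} − x_{i+1} y_i) is linear in a.
With a=0 it equals 74; the coefficient of a is -12 (from the two edges through A_4).
So -12·a + 74 = 2·73 = 146 ⇒ a = -6.

-6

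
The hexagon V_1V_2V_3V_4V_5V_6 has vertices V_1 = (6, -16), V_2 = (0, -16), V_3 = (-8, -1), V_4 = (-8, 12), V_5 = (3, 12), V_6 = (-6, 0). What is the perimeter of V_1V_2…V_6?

|V_1V_2| = √((-6)² + (0)²) = √36 = 6
|V_2V_3| = √((-8)² + (15)²) = √289 = 17
|V_3V_4| = √((0)² + (13)²) = √169 = 13
|V_4V_5| = √((11)² + (0)²) = √121 = 11
|V_5V_6| = √((-9)² + (-12)²) = √225 = 15
|V_6V_1| = √((12)² + (-16)²) = √400 = 20
Perimeter = 6 + 17 + 13 + 11 + 15 + 20 = 82.

82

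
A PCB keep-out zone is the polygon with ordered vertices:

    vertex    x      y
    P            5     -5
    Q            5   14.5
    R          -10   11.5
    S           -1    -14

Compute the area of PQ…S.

263.25

Apply the shoelace (surveyor's) formula: 2A = Σ (x_i·y_{i+1} − x_{i+1}·y_i), indices taken mod 4.
Cross-terms: 97.5, 202.5, 151.5, 75  ⇒  Σ = 526.5
Area = |Σ|/2 = 263.25.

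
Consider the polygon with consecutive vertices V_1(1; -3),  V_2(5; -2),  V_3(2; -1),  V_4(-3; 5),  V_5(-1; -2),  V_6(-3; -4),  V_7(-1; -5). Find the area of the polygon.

Apply the surveyor's formula: 2A = Σ (x_i·y_{i+1} − x_{i+1}·y_i), indices taken mod 7.
Cross-terms: 13, -1, 7, 11, -2, 11, 8  ⇒  Σ = 47
Area = |Σ|/2 = 23.5.

23.5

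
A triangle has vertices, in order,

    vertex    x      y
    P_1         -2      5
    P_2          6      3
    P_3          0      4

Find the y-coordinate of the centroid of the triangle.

Apply Gauss's area formula. First the cross-terms c_i = x_i·y_{i+1} − x_{i+1}·y_i:
  -36, 24, 8  ⇒  2A = -4, A = -2.
Then Σ (y_i + y_{i+1})·c_i = -48, so ȳ = -48 / (6·(-2)) = 4.

4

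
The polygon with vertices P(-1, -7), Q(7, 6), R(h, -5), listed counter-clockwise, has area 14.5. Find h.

-2

Write out the shoelace sum; only the two edges meeting at R involve h:
2·Area = [(7·(-5) − h·6) + (h·(-7) − (-1)·(-5))] + 43
       = -13·h + 3 = 29
⇒ h = -2.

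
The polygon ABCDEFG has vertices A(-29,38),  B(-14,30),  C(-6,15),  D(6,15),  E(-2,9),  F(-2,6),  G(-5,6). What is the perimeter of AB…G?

|AB| = √((15)² + (-8)²) = √289 = 17
|BC| = √((8)² + (-15)²) = √289 = 17
|CD| = √((12)² + (0)²) = √144 = 12
|DE| = √((-8)² + (-6)²) = √100 = 10
|EF| = √((0)² + (-3)²) = √9 = 3
|FG| = √((-3)² + (0)²) = √9 = 3
|GA| = √((-24)² + (32)²) = √1600 = 40
Perimeter = 17 + 17 + 12 + 10 + 3 + 3 + 40 = 102.

102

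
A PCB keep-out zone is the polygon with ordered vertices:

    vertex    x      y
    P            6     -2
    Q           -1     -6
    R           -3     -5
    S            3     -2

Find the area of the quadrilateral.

12

Apply the shoelace (surveyor's) formula: 2A = Σ (x_i·y_{i+1} − x_{i+1}·y_i), indices taken mod 4.
Σ = (-38) + (-13) + (21) + (6) = -24
Area = |Σ|/2 = 12.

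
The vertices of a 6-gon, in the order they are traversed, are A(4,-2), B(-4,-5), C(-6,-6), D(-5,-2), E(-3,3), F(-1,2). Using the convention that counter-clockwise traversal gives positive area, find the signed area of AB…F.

-41

Apply the surveyor's formula: 2A = Σ (x_i·y_{i+1} − x_{i+1}·y_i), indices taken mod 6.
A→B: (4)(-5) − (-4)(-2) = -28
B→C: (-4)(-6) − (-6)(-5) = -6
C→D: (-6)(-2) − (-5)(-6) = -18
D→E: (-5)(3) − (-3)(-2) = -21
E→F: (-3)(2) − (-1)(3) = -3
F→A: (-1)(-2) − (4)(2) = -6
Σ = -82
Signed area = Σ/2 = -41 (negative ⇒ clockwise traversal).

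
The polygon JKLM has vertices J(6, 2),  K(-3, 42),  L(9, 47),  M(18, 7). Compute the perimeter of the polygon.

|JK| = √((-9)² + (40)²) = √1681 = 41
|KL| = √((12)² + (5)²) = √169 = 13
|LM| = √((9)² + (-40)²) = √1681 = 41
|MJ| = √((-12)² + (-5)²) = √169 = 13
Perimeter = 41 + 13 + 41 + 13 = 108.

108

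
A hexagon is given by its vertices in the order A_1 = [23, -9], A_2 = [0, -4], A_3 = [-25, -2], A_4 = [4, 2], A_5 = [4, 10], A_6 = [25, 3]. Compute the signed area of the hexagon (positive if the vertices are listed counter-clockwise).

Apply the surveyor's formula: 2A = Σ (x_i·y_{i+1} − x_{i+1}·y_i), indices taken mod 6.
Cross-terms: -92, -100, -42, 32, -238, -294  ⇒  Σ = -734
Signed area = Σ/2 = -367 (negative ⇒ clockwise traversal).

-367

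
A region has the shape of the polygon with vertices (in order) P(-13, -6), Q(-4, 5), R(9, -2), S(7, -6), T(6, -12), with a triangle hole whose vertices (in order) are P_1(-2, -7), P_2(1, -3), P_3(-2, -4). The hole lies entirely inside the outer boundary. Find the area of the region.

198.5

Outer boundary:
Apply the surveyor's formula: 2A = Σ (x_i·y_{i+1} − x_{i+1}·y_i), indices taken mod 5.
Σ = (-89) + (-37) + (-40) + (-48) + (-192) = -406
Area = |Σ|/2 = 203.
Hole:
Apply the surveyor's formula: 2A = Σ (x_i·y_{i+1} − x_{i+1}·y_i), indices taken mod 3.
Σ = (13) + (-10) + (6) = 9
Area = |Σ|/2 = 4.5.
Net area = 203 − 4.5 = 198.5.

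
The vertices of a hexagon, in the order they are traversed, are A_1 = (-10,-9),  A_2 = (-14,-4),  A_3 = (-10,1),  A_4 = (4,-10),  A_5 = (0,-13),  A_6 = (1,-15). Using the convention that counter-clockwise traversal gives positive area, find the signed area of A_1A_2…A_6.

-121

Σ = (-86) + (-54) + (96) + (-52) + (13) + (-159) = -242
Signed area = Σ/2 = -121 (negative ⇒ clockwise traversal).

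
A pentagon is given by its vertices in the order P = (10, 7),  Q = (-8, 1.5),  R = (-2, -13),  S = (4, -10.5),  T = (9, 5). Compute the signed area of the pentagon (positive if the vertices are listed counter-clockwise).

Apply the surveyor's formula: 2A = Σ (x_i·y_{i+1} − x_{i+1}·y_i), indices taken mod 5.
P→Q: (10)(1.5) − (-8)(7) = 71
Q→R: (-8)(-13) − (-2)(1.5) = 107
R→S: (-2)(-10.5) − (4)(-13) = 73
S→T: (4)(5) − (9)(-10.5) = 114.5
T→P: (9)(7) − (10)(5) = 13
Σ = 378.5
Signed area = Σ/2 = 189.25 (positive ⇒ counter-clockwise traversal).

189.25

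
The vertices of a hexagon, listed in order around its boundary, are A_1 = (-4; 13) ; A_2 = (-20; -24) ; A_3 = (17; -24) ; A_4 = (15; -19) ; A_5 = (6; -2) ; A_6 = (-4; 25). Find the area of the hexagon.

777.5

Apply the surveyor's formula: 2A = Σ (x_i·y_{i+1} − x_{i+1}·y_i), indices taken mod 6.
A_1→A_2: (-4)(-24) − (-20)(13) = 356
A_2→A_3: (-20)(-24) − (17)(-24) = 888
A_3→A_4: (17)(-19) − (15)(-24) = 37
A_4→A_5: (15)(-2) − (6)(-19) = 84
A_5→A_6: (6)(25) − (-4)(-2) = 142
A_6→A_1: (-4)(13) − (-4)(25) = 48
Σ = 1555
Area = |Σ|/2 = 777.5.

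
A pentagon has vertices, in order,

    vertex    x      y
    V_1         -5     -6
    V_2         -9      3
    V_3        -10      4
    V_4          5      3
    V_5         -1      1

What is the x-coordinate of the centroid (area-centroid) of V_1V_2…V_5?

-216/53

Apply the shoelace (surveyor's) formula. First the cross-terms c_i = x_i·y_{i+1} − x_{i+1}·y_i:
  -69, -6, -50, 8, 11  ⇒  2A = -106, A = -53.
Then Σ (x_i + x_{i+1})·c_i = 1296, so x̄ = 1296 / (6·(-53)) = -216/53.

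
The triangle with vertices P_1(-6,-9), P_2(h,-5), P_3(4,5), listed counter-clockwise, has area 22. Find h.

The doubled signed area Σ (x_i y_{i+1} − x_{i+1} y_i) is linear in h.
With h=0 it equals 44; the coefficient of h is 14 (from the two edges through P_2).
So 14·h + 44 = 2·22 = 44 ⇒ h = 0.

0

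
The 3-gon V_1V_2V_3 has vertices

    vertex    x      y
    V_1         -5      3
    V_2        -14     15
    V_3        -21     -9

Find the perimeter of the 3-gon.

60

|V_1V_2| = √((-9)² + (12)²) = √225 = 15
|V_2V_3| = √((-7)² + (-24)²) = √625 = 25
|V_3V_1| = √((16)² + (12)²) = √400 = 20
Perimeter = 15 + 25 + 20 = 60.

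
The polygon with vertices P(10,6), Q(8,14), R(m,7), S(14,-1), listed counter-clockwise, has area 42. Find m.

4

The doubled signed area Σ (x_i y_{i+1} − x_{i+1} y_i) is linear in m.
With m=0 it equals 144; the coefficient of m is -15 (from the two edges through R).
So -15·m + 144 = 2·42 = 84 ⇒ m = 4.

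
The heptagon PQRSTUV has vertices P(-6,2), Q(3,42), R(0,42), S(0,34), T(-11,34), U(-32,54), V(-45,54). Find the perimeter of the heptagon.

|PQ| = √((9)² + (40)²) = √1681 = 41
|QR| = √((-3)² + (0)²) = √9 = 3
|RS| = √((0)² + (-8)²) = √64 = 8
|ST| = √((-11)² + (0)²) = √121 = 11
|TU| = √((-21)² + (20)²) = √841 = 29
|UV| = √((-13)² + (0)²) = √169 = 13
|VP| = √((39)² + (-52)²) = √4225 = 65
Perimeter = 41 + 3 + 8 + 11 + 29 + 13 + 65 = 170.

170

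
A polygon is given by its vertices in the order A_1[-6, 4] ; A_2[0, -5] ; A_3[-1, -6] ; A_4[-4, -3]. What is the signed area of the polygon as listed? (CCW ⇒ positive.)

-15

Cross-terms: 30, -5, -21, -34  ⇒  Σ = -30
Signed area = Σ/2 = -15 (negative ⇒ clockwise traversal).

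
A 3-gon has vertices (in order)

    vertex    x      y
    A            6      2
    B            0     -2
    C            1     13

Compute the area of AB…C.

43

Apply the shoelace (surveyor's) formula: 2A = Σ (x_i·y_{i+1} − x_{i+1}·y_i), indices taken mod 3.
Σ = (-12) + (2) + (-76) = -86
Area = |Σ|/2 = 43.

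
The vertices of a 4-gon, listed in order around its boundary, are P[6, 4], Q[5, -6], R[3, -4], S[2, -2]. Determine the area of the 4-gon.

Apply the surveyor's formula: 2A = Σ (x_i·y_{i+1} − x_{i+1}·y_i), indices taken mod 4.
Σ = (-56) + (-2) + (2) + (20) = -36
Area = |Σ|/2 = 18.

18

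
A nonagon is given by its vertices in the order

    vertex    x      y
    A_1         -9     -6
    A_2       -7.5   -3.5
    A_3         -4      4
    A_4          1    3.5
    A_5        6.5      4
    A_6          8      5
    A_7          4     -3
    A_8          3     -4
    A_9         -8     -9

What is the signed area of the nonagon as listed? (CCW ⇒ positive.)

Apply the surveyor's formula: 2A = Σ (x_i·y_{i+1} − x_{i+1}·y_i), indices taken mod 9.
Cross-terms: -13.5, -44, -18, -18.75, 0.5, -44, -7, -59, -33  ⇒  Σ = -236.75
Signed area = Σ/2 = -118.375 (negative ⇒ clockwise traversal).

-118.375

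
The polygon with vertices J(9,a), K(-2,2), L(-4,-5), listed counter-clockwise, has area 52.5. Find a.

-12

The doubled signed area Σ (x_i y_{i+1} − x_{i+1} y_i) is linear in a.
With a=0 it equals 81; the coefficient of a is -2 (from the two edges through J).
So -2·a + 81 = 2·52.5 = 105 ⇒ a = -12.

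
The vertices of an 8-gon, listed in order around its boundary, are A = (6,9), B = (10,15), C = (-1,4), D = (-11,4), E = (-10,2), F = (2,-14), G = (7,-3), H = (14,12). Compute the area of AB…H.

Apply the shoelace (surveyor's) formula: 2A = Σ (x_i·y_{i+1} − x_{i+1}·y_i), indices taken mod 8.
Σ = (0) + (55) + (40) + (18) + (136) + (92) + (126) + (54) = 521
Area = |Σ|/2 = 260.5.

260.5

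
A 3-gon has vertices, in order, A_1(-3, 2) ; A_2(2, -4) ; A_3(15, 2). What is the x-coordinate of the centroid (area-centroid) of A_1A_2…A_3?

Apply the shoelace formula. First the cross-terms c_i = x_i·y_{i+1} − x_{i+1}·y_i:
  8, 64, 36  ⇒  2A = 108, A = 54.
Then Σ (x_i + x_{i+1})·c_i = 1512, so x̄ = 1512 / (6·54) = 14/3.

14/3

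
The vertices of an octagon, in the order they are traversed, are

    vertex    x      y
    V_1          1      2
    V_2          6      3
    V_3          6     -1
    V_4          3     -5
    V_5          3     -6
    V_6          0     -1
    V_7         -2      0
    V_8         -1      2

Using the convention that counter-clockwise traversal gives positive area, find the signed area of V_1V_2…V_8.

Apply the shoelace (surveyor's) formula: 2A = Σ (x_i·y_{i+1} − x_{i+1}·y_i), indices taken mod 8.
Σ = (-9) + (-24) + (-27) + (-3) + (-3) + (-2) + (-4) + (-4) = -76
Signed area = Σ/2 = -38 (negative ⇒ clockwise traversal).

-38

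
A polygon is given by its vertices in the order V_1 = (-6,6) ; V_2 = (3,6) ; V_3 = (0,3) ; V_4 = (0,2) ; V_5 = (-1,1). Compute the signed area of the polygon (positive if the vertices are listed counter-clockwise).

Σ = (-54) + (9) + (0) + (2) + (0) = -43
Signed area = Σ/2 = -21.5 (negative ⇒ clockwise traversal).

-21.5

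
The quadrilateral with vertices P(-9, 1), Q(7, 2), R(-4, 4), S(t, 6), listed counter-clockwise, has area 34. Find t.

-9

The doubled signed area Σ (x_i y_{i+1} − x_{i+1} y_i) is linear in t.
With t=0 it equals 41; the coefficient of t is -3 (from the two edges through S).
So -3·t + 41 = 2·34 = 68 ⇒ t = -9.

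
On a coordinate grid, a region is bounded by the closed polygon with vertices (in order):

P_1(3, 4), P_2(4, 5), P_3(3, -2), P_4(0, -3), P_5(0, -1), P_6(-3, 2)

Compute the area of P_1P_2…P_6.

Apply the surveyor's formula: 2A = Σ (x_i·y_{i+1} − x_{i+1}·y_i), indices taken mod 6.
Σ = (-1) + (-23) + (-9) + (0) + (-3) + (-18) = -54
Area = |Σ|/2 = 27.

27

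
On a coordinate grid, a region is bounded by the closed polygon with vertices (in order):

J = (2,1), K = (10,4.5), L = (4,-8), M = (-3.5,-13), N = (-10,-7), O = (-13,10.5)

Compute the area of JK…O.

Cross-terms: -1, -98, -80, -105.5, -196, -34  ⇒  Σ = -514.5
Area = |Σ|/2 = 257.25.

257.25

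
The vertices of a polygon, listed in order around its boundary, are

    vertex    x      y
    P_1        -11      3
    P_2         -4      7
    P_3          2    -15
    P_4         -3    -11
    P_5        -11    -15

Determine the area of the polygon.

Apply the shoelace (surveyor's) formula: 2A = Σ (x_i·y_{i+1} − x_{i+1}·y_i), indices taken mod 5.
Σ = (-65) + (46) + (-67) + (-76) + (-198) = -360
Area = |Σ|/2 = 180.

180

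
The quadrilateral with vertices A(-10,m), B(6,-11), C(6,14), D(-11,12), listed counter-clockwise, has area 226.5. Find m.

9

The doubled signed area Σ (x_i y_{i+1} − x_{i+1} y_i) is linear in m.
With m=0 it equals 606; the coefficient of m is -17 (from the two edges through A).
So -17·m + 606 = 2·226.5 = 453 ⇒ m = 9.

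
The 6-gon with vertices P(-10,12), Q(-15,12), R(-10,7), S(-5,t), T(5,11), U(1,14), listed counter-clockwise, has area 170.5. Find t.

-5

Write out the shoelace sum; only the two edges meeting at S involve t:
2·Area = [((-10)·t − (-5)·7) + ((-5)·11 − 5·t)] + 286
       = -15·t + 266 = 341
⇒ t = -5.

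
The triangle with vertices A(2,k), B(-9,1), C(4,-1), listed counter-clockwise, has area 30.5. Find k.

4

The doubled signed area Σ (x_i y_{i+1} − x_{i+1} y_i) is linear in k.
With k=0 it equals 9; the coefficient of k is 13 (from the two edges through A).
So 13·k + 9 = 2·30.5 = 61 ⇒ k = 4.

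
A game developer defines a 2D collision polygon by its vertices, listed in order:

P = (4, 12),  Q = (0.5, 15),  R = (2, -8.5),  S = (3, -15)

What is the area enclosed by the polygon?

55.625

P→Q: (4)(15) − (0.5)(12) = 54
Q→R: (0.5)(-8.5) − (2)(15) = -34.25
R→S: (2)(-15) − (3)(-8.5) = -4.5
S→P: (3)(12) − (4)(-15) = 96
Σ = 111.25
Area = |Σ|/2 = 55.625.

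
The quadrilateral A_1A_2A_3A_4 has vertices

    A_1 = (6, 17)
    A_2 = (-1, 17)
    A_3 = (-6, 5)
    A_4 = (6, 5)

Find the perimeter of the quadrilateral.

|A_1A_2| = √((-7)² + (0)²) = √49 = 7
|A_2A_3| = √((-5)² + (-12)²) = √169 = 13
|A_3A_4| = √((12)² + (0)²) = √144 = 12
|A_4A_1| = √((0)² + (12)²) = √144 = 12
Perimeter = 7 + 13 + 12 + 12 = 44.

44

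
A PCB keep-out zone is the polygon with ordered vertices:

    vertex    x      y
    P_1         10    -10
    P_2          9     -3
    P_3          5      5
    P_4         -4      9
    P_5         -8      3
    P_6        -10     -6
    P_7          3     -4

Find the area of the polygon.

195.5

Apply the surveyor's formula: 2A = Σ (x_i·y_{i+1} − x_{i+1}·y_i), indices taken mod 7.
Σ = (60) + (60) + (65) + (60) + (78) + (58) + (10) = 391
Area = |Σ|/2 = 195.5.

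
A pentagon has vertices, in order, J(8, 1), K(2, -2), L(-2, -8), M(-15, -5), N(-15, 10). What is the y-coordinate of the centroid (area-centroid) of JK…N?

Apply the shoelace formula. First the cross-terms c_i = x_i·y_{i+1} − x_{i+1}·y_i:
  -18, -20, -110, -225, -95  ⇒  2A = -468, A = -234.
Then Σ (y_i + y_{i+1})·c_i = -522, so ȳ = -522 / (6·(-234)) = 29/78.

29/78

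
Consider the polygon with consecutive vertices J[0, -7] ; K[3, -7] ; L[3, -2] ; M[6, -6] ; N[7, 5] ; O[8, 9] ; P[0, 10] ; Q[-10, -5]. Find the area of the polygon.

187.5

Apply the surveyor's formula: 2A = Σ (x_i·y_{i+1} − x_{i+1}·y_i), indices taken mod 8.
Σ = (21) + (15) + (-6) + (72) + (23) + (80) + (100) + (70) = 375
Area = |Σ|/2 = 187.5.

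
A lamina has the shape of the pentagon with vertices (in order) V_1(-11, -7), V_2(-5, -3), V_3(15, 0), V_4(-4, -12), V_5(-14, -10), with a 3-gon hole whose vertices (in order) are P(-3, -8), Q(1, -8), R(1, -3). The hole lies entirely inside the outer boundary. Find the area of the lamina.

128.5

Outer boundary:
Apply Gauss's area formula: 2A = Σ (x_i·y_{i+1} − x_{i+1}·y_i), indices taken mod 5.
Cross-terms: -2, 45, -180, -128, -12  ⇒  Σ = -277
Area = |Σ|/2 = 138.5.
Hole:
Apply the surveyor's formula: 2A = Σ (x_i·y_{i+1} − x_{i+1}·y_i), indices taken mod 3.
P→Q: (-3)(-8) − (1)(-8) = 32
Q→R: (1)(-3) − (1)(-8) = 5
R→P: (1)(-8) − (-3)(-3) = -17
Σ = 20
Area = |Σ|/2 = 10.
Net area = 138.5 − 10 = 128.5.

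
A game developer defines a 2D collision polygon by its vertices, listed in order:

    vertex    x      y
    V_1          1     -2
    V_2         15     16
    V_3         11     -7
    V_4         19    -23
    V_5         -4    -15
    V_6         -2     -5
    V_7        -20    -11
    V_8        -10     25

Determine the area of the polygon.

Apply Gauss's area formula: 2A = Σ (x_i·y_{i+1} − x_{i+1}·y_i), indices taken mod 8.
Σ = (46) + (-281) + (-120) + (-377) + (-10) + (-78) + (-610) + (-5) = -1435
Area = |Σ|/2 = 717.5.

717.5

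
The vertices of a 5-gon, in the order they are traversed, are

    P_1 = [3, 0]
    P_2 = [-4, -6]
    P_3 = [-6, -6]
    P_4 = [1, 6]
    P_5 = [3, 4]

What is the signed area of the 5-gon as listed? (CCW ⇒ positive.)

-43

Apply the surveyor's formula: 2A = Σ (x_i·y_{i+1} − x_{i+1}·y_i), indices taken mod 5.
P_1→P_2: (3)(-6) − (-4)(0) = -18
P_2→P_3: (-4)(-6) − (-6)(-6) = -12
P_3→P_4: (-6)(6) − (1)(-6) = -30
P_4→P_5: (1)(4) − (3)(6) = -14
P_5→P_1: (3)(0) − (3)(4) = -12
Σ = -86
Signed area = Σ/2 = -43 (negative ⇒ clockwise traversal).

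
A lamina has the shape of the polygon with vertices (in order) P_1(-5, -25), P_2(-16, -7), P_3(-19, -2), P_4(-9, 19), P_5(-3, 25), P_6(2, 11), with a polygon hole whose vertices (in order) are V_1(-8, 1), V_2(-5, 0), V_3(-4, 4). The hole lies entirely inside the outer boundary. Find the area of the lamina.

Outer boundary:
Apply the shoelace (surveyor's) formula: 2A = Σ (x_i·y_{i+1} − x_{i+1}·y_i), indices taken mod 6.
Cross-terms: -365, -101, -379, -168, -83, 5  ⇒  Σ = -1091
Area = |Σ|/2 = 545.5.
Hole:
Apply Gauss's area formula: 2A = Σ (x_i·y_{i+1} − x_{i+1}·y_i), indices taken mod 3.
Σ = (5) + (-20) + (28) = 13
Area = |Σ|/2 = 6.5.
Net area = 545.5 − 6.5 = 539.

539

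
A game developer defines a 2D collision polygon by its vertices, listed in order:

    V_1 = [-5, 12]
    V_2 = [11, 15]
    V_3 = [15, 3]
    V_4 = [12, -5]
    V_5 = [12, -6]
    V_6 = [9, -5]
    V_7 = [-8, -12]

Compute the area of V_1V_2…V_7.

Σ = (-207) + (-192) + (-111) + (-12) + (-6) + (-148) + (-156) = -832
Area = |Σ|/2 = 416.

416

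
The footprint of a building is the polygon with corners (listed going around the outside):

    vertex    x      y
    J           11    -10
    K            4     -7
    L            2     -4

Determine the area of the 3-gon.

Apply the surveyor's formula: 2A = Σ (x_i·y_{i+1} − x_{i+1}·y_i), indices taken mod 3.
Cross-terms: -37, -2, 24  ⇒  Σ = -15
Area = |Σ|/2 = 7.5.

7.5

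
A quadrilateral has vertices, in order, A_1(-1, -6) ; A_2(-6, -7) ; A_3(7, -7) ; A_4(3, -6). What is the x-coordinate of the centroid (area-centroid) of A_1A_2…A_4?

12/17

Apply Gauss's area formula. First the cross-terms c_i = x_i·y_{i+1} − x_{i+1}·y_i:
  -29, 91, -21, -24  ⇒  2A = 17, A = 8.5.
Then Σ (x_i + x_{i+1})·c_i = 36, so x̄ = 36 / (6·8.5) = 12/17.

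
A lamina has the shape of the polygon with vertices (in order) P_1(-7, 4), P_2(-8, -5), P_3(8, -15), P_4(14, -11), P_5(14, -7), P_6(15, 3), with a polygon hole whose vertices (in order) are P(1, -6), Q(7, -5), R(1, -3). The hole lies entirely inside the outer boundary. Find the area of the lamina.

Outer boundary:
P_1→P_2: (-7)(-5) − (-8)(4) = 67
P_2→P_3: (-8)(-15) − (8)(-5) = 160
P_3→P_4: (8)(-11) − (14)(-15) = 122
P_4→P_5: (14)(-7) − (14)(-11) = 56
P_5→P_6: (14)(3) − (15)(-7) = 147
P_6→P_1: (15)(4) − (-7)(3) = 81
Σ = 633
Area = |Σ|/2 = 316.5.
Hole:
Apply the shoelace formula: 2A = Σ (x_i·y_{i+1} − x_{i+1}·y_i), indices taken mod 3.
Cross-terms: 37, -16, -3  ⇒  Σ = 18
Area = |Σ|/2 = 9.
Net area = 316.5 − 9 = 307.5.

307.5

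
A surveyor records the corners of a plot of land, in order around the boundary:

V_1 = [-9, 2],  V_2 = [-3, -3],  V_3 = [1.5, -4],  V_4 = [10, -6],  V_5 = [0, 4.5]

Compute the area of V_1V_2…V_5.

Apply the shoelace (surveyor's) formula: 2A = Σ (x_i·y_{i+1} − x_{i+1}·y_i), indices taken mod 5.
Cross-terms: 33, 16.5, 31, 45, 40.5  ⇒  Σ = 166
Area = |Σ|/2 = 83.

83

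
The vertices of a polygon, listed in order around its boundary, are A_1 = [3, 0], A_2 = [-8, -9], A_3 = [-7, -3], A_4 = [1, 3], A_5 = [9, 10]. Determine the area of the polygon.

Apply the shoelace (surveyor's) formula: 2A = Σ (x_i·y_{i+1} − x_{i+1}·y_i), indices taken mod 5.
A_1→A_2: (3)(-9) − (-8)(0) = -27
A_2→A_3: (-8)(-3) − (-7)(-9) = -39
A_3→A_4: (-7)(3) − (1)(-3) = -18
A_4→A_5: (1)(10) − (9)(3) = -17
A_5→A_1: (9)(0) − (3)(10) = -30
Σ = -131
Area = |Σ|/2 = 65.5.

65.5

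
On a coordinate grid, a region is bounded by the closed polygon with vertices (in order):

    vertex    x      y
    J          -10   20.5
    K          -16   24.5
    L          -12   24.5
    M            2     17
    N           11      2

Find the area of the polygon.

Apply Gauss's area formula: 2A = Σ (x_i·y_{i+1} − x_{i+1}·y_i), indices taken mod 5.
J→K: (-10)(24.5) − (-16)(20.5) = 83
K→L: (-16)(24.5) − (-12)(24.5) = -98
L→M: (-12)(17) − (2)(24.5) = -253
M→N: (2)(2) − (11)(17) = -183
N→J: (11)(20.5) − (-10)(2) = 245.5
Σ = -205.5
Area = |Σ|/2 = 102.75.

102.75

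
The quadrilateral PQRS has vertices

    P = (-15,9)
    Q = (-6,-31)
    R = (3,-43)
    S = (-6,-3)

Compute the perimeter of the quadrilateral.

|PQ| = √((9)² + (-40)²) = √1681 = 41
|QR| = √((9)² + (-12)²) = √225 = 15
|RS| = √((-9)² + (40)²) = √1681 = 41
|SP| = √((-9)² + (12)²) = √225 = 15
Perimeter = 41 + 15 + 41 + 15 = 112.

112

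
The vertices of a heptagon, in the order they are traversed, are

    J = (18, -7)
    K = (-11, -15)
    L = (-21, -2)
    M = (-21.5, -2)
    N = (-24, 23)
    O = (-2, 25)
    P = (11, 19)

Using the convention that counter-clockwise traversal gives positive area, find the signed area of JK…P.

Σ = (-347) + (-293) + (-1) + (-542.5) + (-554) + (-313) + (-419) = -2469.5
Signed area = Σ/2 = -1234.75 (negative ⇒ clockwise traversal).

-1234.75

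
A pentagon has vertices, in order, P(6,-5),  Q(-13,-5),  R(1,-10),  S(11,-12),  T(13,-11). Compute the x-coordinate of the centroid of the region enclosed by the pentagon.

Apply the shoelace (surveyor's) formula. First the cross-terms c_i = x_i·y_{i+1} − x_{i+1}·y_i:
  -95, 135, 98, 35, 1  ⇒  2A = 174, A = 87.
Then Σ (x_i + x_{i+1})·c_i = 1080, so x̄ = 1080 / (6·87) = 60/29.

60/29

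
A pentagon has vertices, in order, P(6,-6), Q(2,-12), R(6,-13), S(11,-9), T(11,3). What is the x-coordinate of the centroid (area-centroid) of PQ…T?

Apply the shoelace (surveyor's) formula. First the cross-terms c_i = x_i·y_{i+1} − x_{i+1}·y_i:
  -60, 46, 89, 132, -84  ⇒  2A = 123, A = 61.5.
Then Σ (x_i + x_{i+1})·c_i = 2877, so x̄ = 2877 / (6·61.5) = 959/123.

959/123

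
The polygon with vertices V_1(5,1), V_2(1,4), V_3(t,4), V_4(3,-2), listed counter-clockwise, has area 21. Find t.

Write out the shoelace sum; only the two edges meeting at V_3 involve t:
2·Area = [(1·4 − t·4) + (t·(-2) − 3·4)] + 32
       = -6·t + 24 = 42
⇒ t = -3.

-3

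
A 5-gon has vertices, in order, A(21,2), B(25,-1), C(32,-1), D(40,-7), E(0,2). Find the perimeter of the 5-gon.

84

|AB| = √((4)² + (-3)²) = √25 = 5
|BC| = √((7)² + (0)²) = √49 = 7
|CD| = √((8)² + (-6)²) = √100 = 10
|DE| = √((-40)² + (9)²) = √1681 = 41
|EA| = √((21)² + (0)²) = √441 = 21
Perimeter = 5 + 7 + 10 + 41 + 21 = 84.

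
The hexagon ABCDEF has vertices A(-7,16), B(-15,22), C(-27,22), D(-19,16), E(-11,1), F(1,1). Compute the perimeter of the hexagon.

78

|AB| = √((-8)² + (6)²) = √100 = 10
|BC| = √((-12)² + (0)²) = √144 = 12
|CD| = √((8)² + (-6)²) = √100 = 10
|DE| = √((8)² + (-15)²) = √289 = 17
|EF| = √((12)² + (0)²) = √144 = 12
|FA| = √((-8)² + (15)²) = √289 = 17
Perimeter = 10 + 12 + 10 + 17 + 12 + 17 = 78.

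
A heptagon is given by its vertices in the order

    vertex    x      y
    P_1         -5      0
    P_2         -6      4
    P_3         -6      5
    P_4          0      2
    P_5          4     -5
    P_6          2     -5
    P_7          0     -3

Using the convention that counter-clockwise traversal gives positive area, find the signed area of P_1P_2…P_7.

-38.5

Apply Gauss's area formula: 2A = Σ (x_i·y_{i+1} − x_{i+1}·y_i), indices taken mod 7.
Cross-terms: -20, -6, -12, -8, -10, -6, -15  ⇒  Σ = -77
Signed area = Σ/2 = -38.5 (negative ⇒ clockwise traversal).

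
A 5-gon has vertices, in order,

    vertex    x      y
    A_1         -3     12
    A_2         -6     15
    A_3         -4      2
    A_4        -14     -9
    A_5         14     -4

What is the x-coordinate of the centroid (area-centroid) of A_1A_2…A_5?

-1/9

Apply the surveyor's formula. First the cross-terms c_i = x_i·y_{i+1} − x_{i+1}·y_i:
  27, 48, 64, 182, 156  ⇒  2A = 477, A = 238.5.
Then Σ (x_i + x_{i+1})·c_i = -159, so x̄ = -159 / (6·238.5) = -1/9.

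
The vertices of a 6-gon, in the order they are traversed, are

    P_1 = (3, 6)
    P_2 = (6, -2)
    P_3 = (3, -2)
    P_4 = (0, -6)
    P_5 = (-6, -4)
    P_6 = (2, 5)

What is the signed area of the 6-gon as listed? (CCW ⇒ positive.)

Apply the shoelace (surveyor's) formula: 2A = Σ (x_i·y_{i+1} − x_{i+1}·y_i), indices taken mod 6.
Σ = (-42) + (-6) + (-18) + (-36) + (-22) + (-3) = -127
Signed area = Σ/2 = -63.5 (negative ⇒ clockwise traversal).

-63.5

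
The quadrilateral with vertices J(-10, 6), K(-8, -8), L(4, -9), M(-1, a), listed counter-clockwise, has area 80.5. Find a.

The doubled signed area Σ (x_i y_{i+1} − x_{i+1} y_i) is linear in a.
With a=0 it equals 217; the coefficient of a is 14 (from the two edges through M).
So 14·a + 217 = 2·80.5 = 161 ⇒ a = -4.

-4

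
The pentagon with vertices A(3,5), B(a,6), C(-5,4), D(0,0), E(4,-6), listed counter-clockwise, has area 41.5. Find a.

Write out the shoelace sum; only the two edges meeting at B involve a:
2·Area = [(3·6 − a·5) + (a·4 − (-5)·6)] + 38
       = -1·a + 86 = 83
⇒ a = 3.

3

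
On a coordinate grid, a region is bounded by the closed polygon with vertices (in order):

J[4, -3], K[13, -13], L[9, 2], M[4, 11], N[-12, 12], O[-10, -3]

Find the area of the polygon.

299.5

Apply the shoelace (surveyor's) formula: 2A = Σ (x_i·y_{i+1} − x_{i+1}·y_i), indices taken mod 6.
J→K: (4)(-13) − (13)(-3) = -13
K→L: (13)(2) − (9)(-13) = 143
L→M: (9)(11) − (4)(2) = 91
M→N: (4)(12) − (-12)(11) = 180
N→O: (-12)(-3) − (-10)(12) = 156
O→J: (-10)(-3) − (4)(-3) = 42
Σ = 599
Area = |Σ|/2 = 299.5.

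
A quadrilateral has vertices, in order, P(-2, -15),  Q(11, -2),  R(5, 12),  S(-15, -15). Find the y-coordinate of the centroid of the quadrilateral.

-586/141

Apply Gauss's area formula. First the cross-terms c_i = x_i·y_{i+1} − x_{i+1}·y_i:
  169, 142, 105, 195  ⇒  2A = 611, A = 305.5.
Then Σ (y_i + y_{i+1})·c_i = -7618, so ȳ = -7618 / (6·305.5) = -586/141.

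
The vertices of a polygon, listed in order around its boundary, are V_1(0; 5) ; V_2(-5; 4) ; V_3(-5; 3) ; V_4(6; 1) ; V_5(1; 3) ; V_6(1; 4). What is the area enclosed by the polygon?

15

Apply the surveyor's formula: 2A = Σ (x_i·y_{i+1} − x_{i+1}·y_i), indices taken mod 6.
V_1→V_2: (0)(4) − (-5)(5) = 25
V_2→V_3: (-5)(3) − (-5)(4) = 5
V_3→V_4: (-5)(1) − (6)(3) = -23
V_4→V_5: (6)(3) − (1)(1) = 17
V_5→V_6: (1)(4) − (1)(3) = 1
V_6→V_1: (1)(5) − (0)(4) = 5
Σ = 30
Area = |Σ|/2 = 15.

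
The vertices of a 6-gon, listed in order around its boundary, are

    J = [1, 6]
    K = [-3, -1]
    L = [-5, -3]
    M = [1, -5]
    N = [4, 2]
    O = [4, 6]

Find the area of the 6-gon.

52.5

Apply the shoelace (surveyor's) formula: 2A = Σ (x_i·y_{i+1} − x_{i+1}·y_i), indices taken mod 6.
J→K: (1)(-1) − (-3)(6) = 17
K→L: (-3)(-3) − (-5)(-1) = 4
L→M: (-5)(-5) − (1)(-3) = 28
M→N: (1)(2) − (4)(-5) = 22
N→O: (4)(6) − (4)(2) = 16
O→J: (4)(6) − (1)(6) = 18
Σ = 105
Area = |Σ|/2 = 52.5.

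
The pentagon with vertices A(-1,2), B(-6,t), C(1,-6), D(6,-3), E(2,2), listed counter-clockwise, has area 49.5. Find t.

3

The doubled signed area Σ (x_i y_{i+1} − x_{i+1} y_i) is linear in t.
With t=0 it equals 105; the coefficient of t is -2 (from the two edges through B).
So -2·t + 105 = 2·49.5 = 99 ⇒ t = 3.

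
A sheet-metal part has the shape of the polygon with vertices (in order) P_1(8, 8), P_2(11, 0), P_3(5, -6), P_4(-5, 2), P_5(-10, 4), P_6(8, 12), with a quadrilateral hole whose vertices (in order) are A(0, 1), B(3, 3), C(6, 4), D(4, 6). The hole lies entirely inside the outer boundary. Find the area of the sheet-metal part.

Outer boundary:
Apply the shoelace (surveyor's) formula: 2A = Σ (x_i·y_{i+1} − x_{i+1}·y_i), indices taken mod 6.
P_1→P_2: (8)(0) − (11)(8) = -88
P_2→P_3: (11)(-6) − (5)(0) = -66
P_3→P_4: (5)(2) − (-5)(-6) = -20
P_4→P_5: (-5)(4) − (-10)(2) = 0
P_5→P_6: (-10)(12) − (8)(4) = -152
P_6→P_1: (8)(8) − (8)(12) = -32
Σ = -358
Area = |Σ|/2 = 179.
Hole:
Cross-terms: -3, -6, 20, 4  ⇒  Σ = 15
Area = |Σ|/2 = 7.5.
Net area = 179 − 7.5 = 171.5.

171.5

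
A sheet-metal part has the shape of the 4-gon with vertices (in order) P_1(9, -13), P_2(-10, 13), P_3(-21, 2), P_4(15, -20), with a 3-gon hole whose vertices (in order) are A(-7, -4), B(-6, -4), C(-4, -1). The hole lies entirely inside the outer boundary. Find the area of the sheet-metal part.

306

Outer boundary:
Apply Gauss's area formula: 2A = Σ (x_i·y_{i+1} − x_{i+1}·y_i), indices taken mod 4.
P_1→P_2: (9)(13) − (-10)(-13) = -13
P_2→P_3: (-10)(2) − (-21)(13) = 253
P_3→P_4: (-21)(-20) − (15)(2) = 390
P_4→P_1: (15)(-13) − (9)(-20) = -15
Σ = 615
Area = |Σ|/2 = 307.5.
Hole:
Apply the shoelace (surveyor's) formula: 2A = Σ (x_i·y_{i+1} − x_{i+1}·y_i), indices taken mod 3.
Σ = (4) + (-10) + (9) = 3
Area = |Σ|/2 = 1.5.
Net area = 307.5 − 1.5 = 306.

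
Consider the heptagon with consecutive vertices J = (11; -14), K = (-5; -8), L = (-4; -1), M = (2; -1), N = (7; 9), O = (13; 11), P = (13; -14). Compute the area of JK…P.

Apply the shoelace formula: 2A = Σ (x_i·y_{i+1} − x_{i+1}·y_i), indices taken mod 7.
Σ = (-158) + (-27) + (6) + (25) + (-40) + (-325) + (-28) = -547
Area = |Σ|/2 = 273.5.

273.5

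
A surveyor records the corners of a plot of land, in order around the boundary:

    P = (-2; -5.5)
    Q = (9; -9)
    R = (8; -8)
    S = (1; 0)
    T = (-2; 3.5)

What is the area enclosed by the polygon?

48.5

Apply the surveyor's formula: 2A = Σ (x_i·y_{i+1} − x_{i+1}·y_i), indices taken mod 5.
Σ = (67.5) + (0) + (8) + (3.5) + (18) = 97
Area = |Σ|/2 = 48.5.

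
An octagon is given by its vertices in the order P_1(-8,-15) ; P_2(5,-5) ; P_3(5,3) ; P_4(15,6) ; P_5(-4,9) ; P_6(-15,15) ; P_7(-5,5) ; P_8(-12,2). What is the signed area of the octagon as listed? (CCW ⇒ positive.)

Apply the shoelace (surveyor's) formula: 2A = Σ (x_i·y_{i+1} − x_{i+1}·y_i), indices taken mod 8.
Cross-terms: 115, 40, -15, 159, 75, 0, 50, 196  ⇒  Σ = 620
Signed area = Σ/2 = 310 (positive ⇒ counter-clockwise traversal).

310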